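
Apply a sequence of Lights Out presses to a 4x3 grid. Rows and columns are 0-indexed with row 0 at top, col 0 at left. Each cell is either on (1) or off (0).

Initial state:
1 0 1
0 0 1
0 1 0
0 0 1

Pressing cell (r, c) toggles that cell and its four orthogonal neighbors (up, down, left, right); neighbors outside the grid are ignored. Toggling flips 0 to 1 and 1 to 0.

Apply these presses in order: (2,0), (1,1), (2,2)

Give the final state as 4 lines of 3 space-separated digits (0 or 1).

After press 1 at (2,0):
1 0 1
1 0 1
1 0 0
1 0 1

After press 2 at (1,1):
1 1 1
0 1 0
1 1 0
1 0 1

After press 3 at (2,2):
1 1 1
0 1 1
1 0 1
1 0 0

Answer: 1 1 1
0 1 1
1 0 1
1 0 0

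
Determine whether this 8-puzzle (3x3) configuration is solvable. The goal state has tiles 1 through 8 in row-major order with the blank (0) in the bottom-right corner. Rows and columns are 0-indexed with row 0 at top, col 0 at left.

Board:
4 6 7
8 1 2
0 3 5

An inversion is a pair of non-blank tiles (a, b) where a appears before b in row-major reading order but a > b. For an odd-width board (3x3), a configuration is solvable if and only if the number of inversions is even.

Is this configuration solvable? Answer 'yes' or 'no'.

Inversions (pairs i<j in row-major order where tile[i] > tile[j] > 0): 15
15 is odd, so the puzzle is not solvable.

Answer: no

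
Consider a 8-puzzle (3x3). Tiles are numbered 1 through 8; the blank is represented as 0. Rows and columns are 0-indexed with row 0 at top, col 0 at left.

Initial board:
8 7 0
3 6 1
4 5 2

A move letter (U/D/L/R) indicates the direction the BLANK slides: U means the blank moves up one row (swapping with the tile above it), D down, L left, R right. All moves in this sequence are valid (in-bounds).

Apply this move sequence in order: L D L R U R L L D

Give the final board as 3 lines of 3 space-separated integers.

After move 1 (L):
8 0 7
3 6 1
4 5 2

After move 2 (D):
8 6 7
3 0 1
4 5 2

After move 3 (L):
8 6 7
0 3 1
4 5 2

After move 4 (R):
8 6 7
3 0 1
4 5 2

After move 5 (U):
8 0 7
3 6 1
4 5 2

After move 6 (R):
8 7 0
3 6 1
4 5 2

After move 7 (L):
8 0 7
3 6 1
4 5 2

After move 8 (L):
0 8 7
3 6 1
4 5 2

After move 9 (D):
3 8 7
0 6 1
4 5 2

Answer: 3 8 7
0 6 1
4 5 2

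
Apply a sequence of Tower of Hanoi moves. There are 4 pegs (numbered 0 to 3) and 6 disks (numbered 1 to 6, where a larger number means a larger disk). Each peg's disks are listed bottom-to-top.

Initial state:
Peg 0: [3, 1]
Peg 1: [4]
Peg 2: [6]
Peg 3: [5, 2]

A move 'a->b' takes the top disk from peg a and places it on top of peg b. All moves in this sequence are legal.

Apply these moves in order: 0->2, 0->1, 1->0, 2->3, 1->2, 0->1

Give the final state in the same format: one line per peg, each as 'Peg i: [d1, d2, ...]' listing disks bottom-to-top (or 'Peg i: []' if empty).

Answer: Peg 0: []
Peg 1: [3]
Peg 2: [6, 4]
Peg 3: [5, 2, 1]

Derivation:
After move 1 (0->2):
Peg 0: [3]
Peg 1: [4]
Peg 2: [6, 1]
Peg 3: [5, 2]

After move 2 (0->1):
Peg 0: []
Peg 1: [4, 3]
Peg 2: [6, 1]
Peg 3: [5, 2]

After move 3 (1->0):
Peg 0: [3]
Peg 1: [4]
Peg 2: [6, 1]
Peg 3: [5, 2]

After move 4 (2->3):
Peg 0: [3]
Peg 1: [4]
Peg 2: [6]
Peg 3: [5, 2, 1]

After move 5 (1->2):
Peg 0: [3]
Peg 1: []
Peg 2: [6, 4]
Peg 3: [5, 2, 1]

After move 6 (0->1):
Peg 0: []
Peg 1: [3]
Peg 2: [6, 4]
Peg 3: [5, 2, 1]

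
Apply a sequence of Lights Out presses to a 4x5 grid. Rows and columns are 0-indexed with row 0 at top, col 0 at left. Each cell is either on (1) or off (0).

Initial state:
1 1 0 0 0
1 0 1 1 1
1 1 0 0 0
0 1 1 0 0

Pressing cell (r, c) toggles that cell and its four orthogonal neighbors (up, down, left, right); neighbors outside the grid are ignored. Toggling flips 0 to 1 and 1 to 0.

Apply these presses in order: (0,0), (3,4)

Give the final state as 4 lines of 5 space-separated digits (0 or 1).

Answer: 0 0 0 0 0
0 0 1 1 1
1 1 0 0 1
0 1 1 1 1

Derivation:
After press 1 at (0,0):
0 0 0 0 0
0 0 1 1 1
1 1 0 0 0
0 1 1 0 0

After press 2 at (3,4):
0 0 0 0 0
0 0 1 1 1
1 1 0 0 1
0 1 1 1 1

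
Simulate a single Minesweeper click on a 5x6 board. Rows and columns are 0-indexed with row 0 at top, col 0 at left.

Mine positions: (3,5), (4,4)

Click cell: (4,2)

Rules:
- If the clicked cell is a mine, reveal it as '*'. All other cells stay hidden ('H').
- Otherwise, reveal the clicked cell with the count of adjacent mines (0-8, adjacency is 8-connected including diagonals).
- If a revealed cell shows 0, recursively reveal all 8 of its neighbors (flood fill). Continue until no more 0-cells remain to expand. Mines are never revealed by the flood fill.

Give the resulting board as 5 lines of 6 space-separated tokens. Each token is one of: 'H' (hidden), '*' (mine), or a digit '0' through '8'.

0 0 0 0 0 0
0 0 0 0 0 0
0 0 0 0 1 1
0 0 0 1 2 H
0 0 0 1 H H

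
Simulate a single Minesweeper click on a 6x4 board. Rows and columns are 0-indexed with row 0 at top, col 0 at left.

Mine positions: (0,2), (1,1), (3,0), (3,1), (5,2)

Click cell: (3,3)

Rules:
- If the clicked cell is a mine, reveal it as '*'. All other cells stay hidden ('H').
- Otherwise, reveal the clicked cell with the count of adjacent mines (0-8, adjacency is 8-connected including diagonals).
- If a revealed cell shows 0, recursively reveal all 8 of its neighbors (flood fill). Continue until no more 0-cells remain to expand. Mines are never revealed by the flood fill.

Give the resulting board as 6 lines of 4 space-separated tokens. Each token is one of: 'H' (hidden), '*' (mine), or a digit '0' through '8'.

H H H H
H H 2 1
H H 2 0
H H 1 0
H H 2 1
H H H H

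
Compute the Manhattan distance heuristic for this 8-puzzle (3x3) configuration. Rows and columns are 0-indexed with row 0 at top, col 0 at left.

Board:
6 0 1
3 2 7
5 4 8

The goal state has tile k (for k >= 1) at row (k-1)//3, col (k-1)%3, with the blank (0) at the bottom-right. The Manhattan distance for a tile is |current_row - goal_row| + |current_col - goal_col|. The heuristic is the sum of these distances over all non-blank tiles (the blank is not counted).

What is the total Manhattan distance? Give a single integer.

Answer: 17

Derivation:
Tile 6: at (0,0), goal (1,2), distance |0-1|+|0-2| = 3
Tile 1: at (0,2), goal (0,0), distance |0-0|+|2-0| = 2
Tile 3: at (1,0), goal (0,2), distance |1-0|+|0-2| = 3
Tile 2: at (1,1), goal (0,1), distance |1-0|+|1-1| = 1
Tile 7: at (1,2), goal (2,0), distance |1-2|+|2-0| = 3
Tile 5: at (2,0), goal (1,1), distance |2-1|+|0-1| = 2
Tile 4: at (2,1), goal (1,0), distance |2-1|+|1-0| = 2
Tile 8: at (2,2), goal (2,1), distance |2-2|+|2-1| = 1
Sum: 3 + 2 + 3 + 1 + 3 + 2 + 2 + 1 = 17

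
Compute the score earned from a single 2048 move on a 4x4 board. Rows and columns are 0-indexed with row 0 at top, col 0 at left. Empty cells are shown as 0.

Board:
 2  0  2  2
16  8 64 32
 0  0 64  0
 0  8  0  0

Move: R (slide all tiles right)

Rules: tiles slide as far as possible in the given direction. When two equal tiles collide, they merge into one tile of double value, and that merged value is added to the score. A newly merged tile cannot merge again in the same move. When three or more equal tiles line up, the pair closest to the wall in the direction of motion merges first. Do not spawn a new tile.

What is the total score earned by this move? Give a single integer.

Answer: 4

Derivation:
Slide right:
row 0: [2, 0, 2, 2] -> [0, 0, 2, 4]  score +4 (running 4)
row 1: [16, 8, 64, 32] -> [16, 8, 64, 32]  score +0 (running 4)
row 2: [0, 0, 64, 0] -> [0, 0, 0, 64]  score +0 (running 4)
row 3: [0, 8, 0, 0] -> [0, 0, 0, 8]  score +0 (running 4)
Board after move:
 0  0  2  4
16  8 64 32
 0  0  0 64
 0  0  0  8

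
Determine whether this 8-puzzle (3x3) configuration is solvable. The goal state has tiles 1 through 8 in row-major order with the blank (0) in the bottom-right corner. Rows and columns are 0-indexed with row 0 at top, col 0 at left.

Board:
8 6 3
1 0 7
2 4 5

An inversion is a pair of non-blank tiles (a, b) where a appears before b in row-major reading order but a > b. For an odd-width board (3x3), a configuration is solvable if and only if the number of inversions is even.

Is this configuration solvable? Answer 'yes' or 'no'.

Answer: no

Derivation:
Inversions (pairs i<j in row-major order where tile[i] > tile[j] > 0): 17
17 is odd, so the puzzle is not solvable.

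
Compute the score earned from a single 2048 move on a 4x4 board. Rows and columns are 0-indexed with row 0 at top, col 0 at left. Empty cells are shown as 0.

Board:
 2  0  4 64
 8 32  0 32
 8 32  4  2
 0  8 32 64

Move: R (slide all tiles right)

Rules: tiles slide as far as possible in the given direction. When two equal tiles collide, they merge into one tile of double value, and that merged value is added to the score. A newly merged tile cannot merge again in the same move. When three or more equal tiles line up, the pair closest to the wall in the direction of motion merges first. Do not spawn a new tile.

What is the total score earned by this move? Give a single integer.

Answer: 64

Derivation:
Slide right:
row 0: [2, 0, 4, 64] -> [0, 2, 4, 64]  score +0 (running 0)
row 1: [8, 32, 0, 32] -> [0, 0, 8, 64]  score +64 (running 64)
row 2: [8, 32, 4, 2] -> [8, 32, 4, 2]  score +0 (running 64)
row 3: [0, 8, 32, 64] -> [0, 8, 32, 64]  score +0 (running 64)
Board after move:
 0  2  4 64
 0  0  8 64
 8 32  4  2
 0  8 32 64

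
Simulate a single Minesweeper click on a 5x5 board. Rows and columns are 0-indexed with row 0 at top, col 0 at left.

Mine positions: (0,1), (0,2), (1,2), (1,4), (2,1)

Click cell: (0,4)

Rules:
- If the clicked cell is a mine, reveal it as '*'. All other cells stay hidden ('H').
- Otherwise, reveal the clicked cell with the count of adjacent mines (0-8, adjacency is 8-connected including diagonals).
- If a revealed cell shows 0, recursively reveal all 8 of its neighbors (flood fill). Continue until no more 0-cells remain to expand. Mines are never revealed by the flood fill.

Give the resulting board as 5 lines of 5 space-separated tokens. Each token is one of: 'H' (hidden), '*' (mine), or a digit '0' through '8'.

H H H H 1
H H H H H
H H H H H
H H H H H
H H H H H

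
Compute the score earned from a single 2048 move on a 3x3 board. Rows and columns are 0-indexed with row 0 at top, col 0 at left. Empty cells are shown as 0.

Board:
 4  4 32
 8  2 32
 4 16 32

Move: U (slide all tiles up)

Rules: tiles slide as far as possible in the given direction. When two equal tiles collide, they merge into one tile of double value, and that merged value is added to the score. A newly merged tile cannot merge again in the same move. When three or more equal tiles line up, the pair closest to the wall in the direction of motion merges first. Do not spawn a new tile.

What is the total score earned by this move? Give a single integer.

Answer: 64

Derivation:
Slide up:
col 0: [4, 8, 4] -> [4, 8, 4]  score +0 (running 0)
col 1: [4, 2, 16] -> [4, 2, 16]  score +0 (running 0)
col 2: [32, 32, 32] -> [64, 32, 0]  score +64 (running 64)
Board after move:
 4  4 64
 8  2 32
 4 16  0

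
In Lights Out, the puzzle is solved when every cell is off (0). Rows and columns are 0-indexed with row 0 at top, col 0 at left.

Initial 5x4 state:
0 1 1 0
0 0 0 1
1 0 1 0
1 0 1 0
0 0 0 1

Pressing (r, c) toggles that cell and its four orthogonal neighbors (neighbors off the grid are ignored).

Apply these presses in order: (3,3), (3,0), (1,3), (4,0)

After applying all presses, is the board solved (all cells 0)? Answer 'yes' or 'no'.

Answer: no

Derivation:
After press 1 at (3,3):
0 1 1 0
0 0 0 1
1 0 1 1
1 0 0 1
0 0 0 0

After press 2 at (3,0):
0 1 1 0
0 0 0 1
0 0 1 1
0 1 0 1
1 0 0 0

After press 3 at (1,3):
0 1 1 1
0 0 1 0
0 0 1 0
0 1 0 1
1 0 0 0

After press 4 at (4,0):
0 1 1 1
0 0 1 0
0 0 1 0
1 1 0 1
0 1 0 0

Lights still on: 9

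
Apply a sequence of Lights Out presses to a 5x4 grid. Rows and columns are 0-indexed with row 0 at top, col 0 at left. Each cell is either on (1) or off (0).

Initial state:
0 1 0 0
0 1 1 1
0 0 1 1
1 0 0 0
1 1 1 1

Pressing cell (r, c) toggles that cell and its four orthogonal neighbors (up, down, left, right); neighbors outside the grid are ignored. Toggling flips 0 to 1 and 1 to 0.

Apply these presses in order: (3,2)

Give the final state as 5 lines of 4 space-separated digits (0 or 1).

After press 1 at (3,2):
0 1 0 0
0 1 1 1
0 0 0 1
1 1 1 1
1 1 0 1

Answer: 0 1 0 0
0 1 1 1
0 0 0 1
1 1 1 1
1 1 0 1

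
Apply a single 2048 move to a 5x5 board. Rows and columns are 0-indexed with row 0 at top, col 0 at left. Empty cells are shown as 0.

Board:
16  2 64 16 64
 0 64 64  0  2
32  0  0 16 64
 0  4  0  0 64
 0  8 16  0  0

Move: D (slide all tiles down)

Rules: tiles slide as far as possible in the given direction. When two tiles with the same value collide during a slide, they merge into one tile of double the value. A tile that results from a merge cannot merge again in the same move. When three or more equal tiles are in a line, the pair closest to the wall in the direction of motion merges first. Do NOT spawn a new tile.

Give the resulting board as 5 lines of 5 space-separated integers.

Slide down:
col 0: [16, 0, 32, 0, 0] -> [0, 0, 0, 16, 32]
col 1: [2, 64, 0, 4, 8] -> [0, 2, 64, 4, 8]
col 2: [64, 64, 0, 0, 16] -> [0, 0, 0, 128, 16]
col 3: [16, 0, 16, 0, 0] -> [0, 0, 0, 0, 32]
col 4: [64, 2, 64, 64, 0] -> [0, 0, 64, 2, 128]

Answer:   0   0   0   0   0
  0   2   0   0   0
  0  64   0   0  64
 16   4 128   0   2
 32   8  16  32 128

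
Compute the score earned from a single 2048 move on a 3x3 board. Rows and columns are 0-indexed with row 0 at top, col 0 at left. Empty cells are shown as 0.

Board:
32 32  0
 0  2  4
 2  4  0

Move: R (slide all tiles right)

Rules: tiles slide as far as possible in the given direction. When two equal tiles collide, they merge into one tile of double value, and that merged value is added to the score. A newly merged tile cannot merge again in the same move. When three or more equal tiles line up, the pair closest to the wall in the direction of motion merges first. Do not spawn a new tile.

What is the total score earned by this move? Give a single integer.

Slide right:
row 0: [32, 32, 0] -> [0, 0, 64]  score +64 (running 64)
row 1: [0, 2, 4] -> [0, 2, 4]  score +0 (running 64)
row 2: [2, 4, 0] -> [0, 2, 4]  score +0 (running 64)
Board after move:
 0  0 64
 0  2  4
 0  2  4

Answer: 64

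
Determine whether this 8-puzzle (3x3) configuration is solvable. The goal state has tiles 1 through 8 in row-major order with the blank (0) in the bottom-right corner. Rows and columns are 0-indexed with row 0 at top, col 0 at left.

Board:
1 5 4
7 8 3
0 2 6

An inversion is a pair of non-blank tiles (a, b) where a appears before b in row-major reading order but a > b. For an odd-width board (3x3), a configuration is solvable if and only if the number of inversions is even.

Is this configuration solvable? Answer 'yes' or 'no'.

Inversions (pairs i<j in row-major order where tile[i] > tile[j] > 0): 12
12 is even, so the puzzle is solvable.

Answer: yes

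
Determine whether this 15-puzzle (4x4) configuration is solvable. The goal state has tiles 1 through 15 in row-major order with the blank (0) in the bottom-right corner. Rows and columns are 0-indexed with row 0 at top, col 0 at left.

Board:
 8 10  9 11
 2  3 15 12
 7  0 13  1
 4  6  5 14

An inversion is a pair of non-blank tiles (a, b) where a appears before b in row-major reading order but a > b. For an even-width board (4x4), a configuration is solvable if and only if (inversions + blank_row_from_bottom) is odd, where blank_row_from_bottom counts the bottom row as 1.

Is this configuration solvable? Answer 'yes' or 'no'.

Answer: yes

Derivation:
Inversions: 53
Blank is in row 2 (0-indexed from top), which is row 2 counting from the bottom (bottom = 1).
53 + 2 = 55, which is odd, so the puzzle is solvable.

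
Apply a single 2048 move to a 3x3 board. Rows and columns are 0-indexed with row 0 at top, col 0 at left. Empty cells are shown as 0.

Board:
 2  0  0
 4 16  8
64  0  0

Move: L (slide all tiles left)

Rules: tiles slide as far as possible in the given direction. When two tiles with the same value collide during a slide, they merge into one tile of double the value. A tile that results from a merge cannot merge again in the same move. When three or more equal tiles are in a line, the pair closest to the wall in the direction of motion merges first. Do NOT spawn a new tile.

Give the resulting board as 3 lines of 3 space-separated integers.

Answer:  2  0  0
 4 16  8
64  0  0

Derivation:
Slide left:
row 0: [2, 0, 0] -> [2, 0, 0]
row 1: [4, 16, 8] -> [4, 16, 8]
row 2: [64, 0, 0] -> [64, 0, 0]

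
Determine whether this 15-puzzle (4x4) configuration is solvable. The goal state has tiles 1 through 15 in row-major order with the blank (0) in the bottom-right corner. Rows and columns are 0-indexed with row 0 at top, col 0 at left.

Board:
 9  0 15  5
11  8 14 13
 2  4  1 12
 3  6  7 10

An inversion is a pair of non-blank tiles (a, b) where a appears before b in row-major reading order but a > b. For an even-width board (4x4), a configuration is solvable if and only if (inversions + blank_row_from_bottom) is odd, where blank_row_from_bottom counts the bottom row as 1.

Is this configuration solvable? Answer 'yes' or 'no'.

Inversions: 63
Blank is in row 0 (0-indexed from top), which is row 4 counting from the bottom (bottom = 1).
63 + 4 = 67, which is odd, so the puzzle is solvable.

Answer: yes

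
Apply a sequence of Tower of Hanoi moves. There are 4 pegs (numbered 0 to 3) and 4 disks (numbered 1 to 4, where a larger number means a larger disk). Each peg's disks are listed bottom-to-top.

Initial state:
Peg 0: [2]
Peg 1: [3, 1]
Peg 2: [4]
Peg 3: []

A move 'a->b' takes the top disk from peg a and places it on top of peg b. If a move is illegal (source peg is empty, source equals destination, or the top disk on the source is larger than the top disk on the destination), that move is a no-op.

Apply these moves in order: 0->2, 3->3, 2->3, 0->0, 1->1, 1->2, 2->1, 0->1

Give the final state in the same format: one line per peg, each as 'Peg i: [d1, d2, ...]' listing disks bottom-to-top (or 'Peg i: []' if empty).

After move 1 (0->2):
Peg 0: []
Peg 1: [3, 1]
Peg 2: [4, 2]
Peg 3: []

After move 2 (3->3):
Peg 0: []
Peg 1: [3, 1]
Peg 2: [4, 2]
Peg 3: []

After move 3 (2->3):
Peg 0: []
Peg 1: [3, 1]
Peg 2: [4]
Peg 3: [2]

After move 4 (0->0):
Peg 0: []
Peg 1: [3, 1]
Peg 2: [4]
Peg 3: [2]

After move 5 (1->1):
Peg 0: []
Peg 1: [3, 1]
Peg 2: [4]
Peg 3: [2]

After move 6 (1->2):
Peg 0: []
Peg 1: [3]
Peg 2: [4, 1]
Peg 3: [2]

After move 7 (2->1):
Peg 0: []
Peg 1: [3, 1]
Peg 2: [4]
Peg 3: [2]

After move 8 (0->1):
Peg 0: []
Peg 1: [3, 1]
Peg 2: [4]
Peg 3: [2]

Answer: Peg 0: []
Peg 1: [3, 1]
Peg 2: [4]
Peg 3: [2]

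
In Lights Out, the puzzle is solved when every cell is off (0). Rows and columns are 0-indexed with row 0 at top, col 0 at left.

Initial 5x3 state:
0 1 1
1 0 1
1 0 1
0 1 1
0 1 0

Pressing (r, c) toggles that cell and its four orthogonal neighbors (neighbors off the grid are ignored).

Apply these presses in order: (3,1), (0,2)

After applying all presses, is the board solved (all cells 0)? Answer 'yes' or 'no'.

After press 1 at (3,1):
0 1 1
1 0 1
1 1 1
1 0 0
0 0 0

After press 2 at (0,2):
0 0 0
1 0 0
1 1 1
1 0 0
0 0 0

Lights still on: 5

Answer: no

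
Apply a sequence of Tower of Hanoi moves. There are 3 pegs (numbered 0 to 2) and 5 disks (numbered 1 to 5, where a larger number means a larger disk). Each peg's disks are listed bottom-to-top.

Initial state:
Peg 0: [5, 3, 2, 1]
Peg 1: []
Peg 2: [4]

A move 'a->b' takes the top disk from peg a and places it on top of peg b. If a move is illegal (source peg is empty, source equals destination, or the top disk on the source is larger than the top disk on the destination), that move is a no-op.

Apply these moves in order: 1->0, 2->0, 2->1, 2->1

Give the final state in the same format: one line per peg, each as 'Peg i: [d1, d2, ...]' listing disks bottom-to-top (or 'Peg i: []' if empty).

After move 1 (1->0):
Peg 0: [5, 3, 2, 1]
Peg 1: []
Peg 2: [4]

After move 2 (2->0):
Peg 0: [5, 3, 2, 1]
Peg 1: []
Peg 2: [4]

After move 3 (2->1):
Peg 0: [5, 3, 2, 1]
Peg 1: [4]
Peg 2: []

After move 4 (2->1):
Peg 0: [5, 3, 2, 1]
Peg 1: [4]
Peg 2: []

Answer: Peg 0: [5, 3, 2, 1]
Peg 1: [4]
Peg 2: []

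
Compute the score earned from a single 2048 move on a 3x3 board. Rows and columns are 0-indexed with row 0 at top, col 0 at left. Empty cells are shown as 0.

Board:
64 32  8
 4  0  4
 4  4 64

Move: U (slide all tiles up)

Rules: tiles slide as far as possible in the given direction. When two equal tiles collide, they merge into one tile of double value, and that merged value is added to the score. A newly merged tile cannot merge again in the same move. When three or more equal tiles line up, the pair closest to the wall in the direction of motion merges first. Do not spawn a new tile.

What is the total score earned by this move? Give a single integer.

Answer: 8

Derivation:
Slide up:
col 0: [64, 4, 4] -> [64, 8, 0]  score +8 (running 8)
col 1: [32, 0, 4] -> [32, 4, 0]  score +0 (running 8)
col 2: [8, 4, 64] -> [8, 4, 64]  score +0 (running 8)
Board after move:
64 32  8
 8  4  4
 0  0 64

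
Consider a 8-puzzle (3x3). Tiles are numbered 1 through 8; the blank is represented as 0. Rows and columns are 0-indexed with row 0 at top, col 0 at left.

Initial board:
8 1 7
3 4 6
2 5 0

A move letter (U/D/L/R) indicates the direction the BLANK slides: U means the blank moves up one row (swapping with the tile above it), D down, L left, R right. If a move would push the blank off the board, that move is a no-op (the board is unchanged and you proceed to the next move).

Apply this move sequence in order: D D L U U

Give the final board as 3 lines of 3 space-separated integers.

Answer: 8 0 7
3 1 6
2 4 5

Derivation:
After move 1 (D):
8 1 7
3 4 6
2 5 0

After move 2 (D):
8 1 7
3 4 6
2 5 0

After move 3 (L):
8 1 7
3 4 6
2 0 5

After move 4 (U):
8 1 7
3 0 6
2 4 5

After move 5 (U):
8 0 7
3 1 6
2 4 5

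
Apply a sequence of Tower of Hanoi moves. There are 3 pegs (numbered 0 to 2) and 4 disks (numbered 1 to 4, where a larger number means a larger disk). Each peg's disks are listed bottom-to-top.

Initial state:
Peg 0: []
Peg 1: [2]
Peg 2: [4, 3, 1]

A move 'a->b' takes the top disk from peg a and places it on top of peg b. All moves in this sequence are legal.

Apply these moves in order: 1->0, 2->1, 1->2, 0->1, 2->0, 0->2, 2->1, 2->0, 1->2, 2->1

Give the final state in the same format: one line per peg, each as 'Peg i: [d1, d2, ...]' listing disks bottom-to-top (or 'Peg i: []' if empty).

After move 1 (1->0):
Peg 0: [2]
Peg 1: []
Peg 2: [4, 3, 1]

After move 2 (2->1):
Peg 0: [2]
Peg 1: [1]
Peg 2: [4, 3]

After move 3 (1->2):
Peg 0: [2]
Peg 1: []
Peg 2: [4, 3, 1]

After move 4 (0->1):
Peg 0: []
Peg 1: [2]
Peg 2: [4, 3, 1]

After move 5 (2->0):
Peg 0: [1]
Peg 1: [2]
Peg 2: [4, 3]

After move 6 (0->2):
Peg 0: []
Peg 1: [2]
Peg 2: [4, 3, 1]

After move 7 (2->1):
Peg 0: []
Peg 1: [2, 1]
Peg 2: [4, 3]

After move 8 (2->0):
Peg 0: [3]
Peg 1: [2, 1]
Peg 2: [4]

After move 9 (1->2):
Peg 0: [3]
Peg 1: [2]
Peg 2: [4, 1]

After move 10 (2->1):
Peg 0: [3]
Peg 1: [2, 1]
Peg 2: [4]

Answer: Peg 0: [3]
Peg 1: [2, 1]
Peg 2: [4]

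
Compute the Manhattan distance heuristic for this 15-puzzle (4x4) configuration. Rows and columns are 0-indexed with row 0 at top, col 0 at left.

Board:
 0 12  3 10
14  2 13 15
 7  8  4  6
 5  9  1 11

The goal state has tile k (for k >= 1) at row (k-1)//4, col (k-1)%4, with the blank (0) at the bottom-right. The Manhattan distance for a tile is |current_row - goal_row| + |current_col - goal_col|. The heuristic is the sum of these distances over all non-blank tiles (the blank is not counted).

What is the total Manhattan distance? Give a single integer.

Tile 12: (0,1)->(2,3) = 4
Tile 3: (0,2)->(0,2) = 0
Tile 10: (0,3)->(2,1) = 4
Tile 14: (1,0)->(3,1) = 3
Tile 2: (1,1)->(0,1) = 1
Tile 13: (1,2)->(3,0) = 4
Tile 15: (1,3)->(3,2) = 3
Tile 7: (2,0)->(1,2) = 3
Tile 8: (2,1)->(1,3) = 3
Tile 4: (2,2)->(0,3) = 3
Tile 6: (2,3)->(1,1) = 3
Tile 5: (3,0)->(1,0) = 2
Tile 9: (3,1)->(2,0) = 2
Tile 1: (3,2)->(0,0) = 5
Tile 11: (3,3)->(2,2) = 2
Sum: 4 + 0 + 4 + 3 + 1 + 4 + 3 + 3 + 3 + 3 + 3 + 2 + 2 + 5 + 2 = 42

Answer: 42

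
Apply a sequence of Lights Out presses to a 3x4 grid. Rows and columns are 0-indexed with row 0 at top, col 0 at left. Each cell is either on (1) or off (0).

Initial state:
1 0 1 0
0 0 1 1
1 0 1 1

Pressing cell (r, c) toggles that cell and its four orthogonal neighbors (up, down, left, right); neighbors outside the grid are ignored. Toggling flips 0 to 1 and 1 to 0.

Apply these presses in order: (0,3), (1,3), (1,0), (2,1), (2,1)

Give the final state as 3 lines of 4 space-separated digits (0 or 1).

Answer: 0 0 0 0
1 1 0 1
0 0 1 0

Derivation:
After press 1 at (0,3):
1 0 0 1
0 0 1 0
1 0 1 1

After press 2 at (1,3):
1 0 0 0
0 0 0 1
1 0 1 0

After press 3 at (1,0):
0 0 0 0
1 1 0 1
0 0 1 0

After press 4 at (2,1):
0 0 0 0
1 0 0 1
1 1 0 0

After press 5 at (2,1):
0 0 0 0
1 1 0 1
0 0 1 0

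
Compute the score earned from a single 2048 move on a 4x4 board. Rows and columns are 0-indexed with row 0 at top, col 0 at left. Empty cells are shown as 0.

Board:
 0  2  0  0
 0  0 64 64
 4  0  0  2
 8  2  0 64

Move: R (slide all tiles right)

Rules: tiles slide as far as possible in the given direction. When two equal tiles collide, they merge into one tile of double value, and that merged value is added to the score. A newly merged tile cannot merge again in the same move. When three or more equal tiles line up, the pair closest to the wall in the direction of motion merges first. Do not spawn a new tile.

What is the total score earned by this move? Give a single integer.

Answer: 128

Derivation:
Slide right:
row 0: [0, 2, 0, 0] -> [0, 0, 0, 2]  score +0 (running 0)
row 1: [0, 0, 64, 64] -> [0, 0, 0, 128]  score +128 (running 128)
row 2: [4, 0, 0, 2] -> [0, 0, 4, 2]  score +0 (running 128)
row 3: [8, 2, 0, 64] -> [0, 8, 2, 64]  score +0 (running 128)
Board after move:
  0   0   0   2
  0   0   0 128
  0   0   4   2
  0   8   2  64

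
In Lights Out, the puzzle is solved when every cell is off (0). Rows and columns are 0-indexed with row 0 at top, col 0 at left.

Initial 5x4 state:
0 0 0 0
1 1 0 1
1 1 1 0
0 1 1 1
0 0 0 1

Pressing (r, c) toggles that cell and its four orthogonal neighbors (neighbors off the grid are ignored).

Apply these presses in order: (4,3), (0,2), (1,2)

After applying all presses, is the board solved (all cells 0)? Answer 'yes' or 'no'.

After press 1 at (4,3):
0 0 0 0
1 1 0 1
1 1 1 0
0 1 1 0
0 0 1 0

After press 2 at (0,2):
0 1 1 1
1 1 1 1
1 1 1 0
0 1 1 0
0 0 1 0

After press 3 at (1,2):
0 1 0 1
1 0 0 0
1 1 0 0
0 1 1 0
0 0 1 0

Lights still on: 8

Answer: no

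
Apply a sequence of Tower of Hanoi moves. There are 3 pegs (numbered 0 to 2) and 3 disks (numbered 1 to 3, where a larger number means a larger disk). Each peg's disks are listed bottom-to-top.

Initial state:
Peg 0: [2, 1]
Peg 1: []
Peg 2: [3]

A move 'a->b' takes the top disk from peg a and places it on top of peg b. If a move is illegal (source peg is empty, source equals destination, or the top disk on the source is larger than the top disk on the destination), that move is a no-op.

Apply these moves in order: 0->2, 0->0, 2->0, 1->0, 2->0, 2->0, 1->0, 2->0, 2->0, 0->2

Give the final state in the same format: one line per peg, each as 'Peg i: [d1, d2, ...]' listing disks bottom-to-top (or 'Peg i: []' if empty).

After move 1 (0->2):
Peg 0: [2]
Peg 1: []
Peg 2: [3, 1]

After move 2 (0->0):
Peg 0: [2]
Peg 1: []
Peg 2: [3, 1]

After move 3 (2->0):
Peg 0: [2, 1]
Peg 1: []
Peg 2: [3]

After move 4 (1->0):
Peg 0: [2, 1]
Peg 1: []
Peg 2: [3]

After move 5 (2->0):
Peg 0: [2, 1]
Peg 1: []
Peg 2: [3]

After move 6 (2->0):
Peg 0: [2, 1]
Peg 1: []
Peg 2: [3]

After move 7 (1->0):
Peg 0: [2, 1]
Peg 1: []
Peg 2: [3]

After move 8 (2->0):
Peg 0: [2, 1]
Peg 1: []
Peg 2: [3]

After move 9 (2->0):
Peg 0: [2, 1]
Peg 1: []
Peg 2: [3]

After move 10 (0->2):
Peg 0: [2]
Peg 1: []
Peg 2: [3, 1]

Answer: Peg 0: [2]
Peg 1: []
Peg 2: [3, 1]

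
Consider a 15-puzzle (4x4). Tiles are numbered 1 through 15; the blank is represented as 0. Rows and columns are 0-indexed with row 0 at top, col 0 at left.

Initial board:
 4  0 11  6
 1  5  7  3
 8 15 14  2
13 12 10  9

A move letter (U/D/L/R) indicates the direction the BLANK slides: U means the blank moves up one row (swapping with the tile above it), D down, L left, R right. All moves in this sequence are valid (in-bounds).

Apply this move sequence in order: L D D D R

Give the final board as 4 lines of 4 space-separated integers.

Answer:  1  4 11  6
 8  5  7  3
13 15 14  2
12  0 10  9

Derivation:
After move 1 (L):
 0  4 11  6
 1  5  7  3
 8 15 14  2
13 12 10  9

After move 2 (D):
 1  4 11  6
 0  5  7  3
 8 15 14  2
13 12 10  9

After move 3 (D):
 1  4 11  6
 8  5  7  3
 0 15 14  2
13 12 10  9

After move 4 (D):
 1  4 11  6
 8  5  7  3
13 15 14  2
 0 12 10  9

After move 5 (R):
 1  4 11  6
 8  5  7  3
13 15 14  2
12  0 10  9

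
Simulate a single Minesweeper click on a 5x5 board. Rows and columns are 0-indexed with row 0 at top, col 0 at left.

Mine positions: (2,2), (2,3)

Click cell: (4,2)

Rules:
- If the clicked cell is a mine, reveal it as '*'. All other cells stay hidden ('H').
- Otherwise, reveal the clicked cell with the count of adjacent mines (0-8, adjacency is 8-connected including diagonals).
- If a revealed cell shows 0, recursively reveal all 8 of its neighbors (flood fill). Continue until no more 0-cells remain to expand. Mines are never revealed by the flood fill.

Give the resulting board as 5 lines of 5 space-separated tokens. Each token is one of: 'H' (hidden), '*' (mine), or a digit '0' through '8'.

0 0 0 0 0
0 1 2 2 1
0 1 H H H
0 1 2 2 1
0 0 0 0 0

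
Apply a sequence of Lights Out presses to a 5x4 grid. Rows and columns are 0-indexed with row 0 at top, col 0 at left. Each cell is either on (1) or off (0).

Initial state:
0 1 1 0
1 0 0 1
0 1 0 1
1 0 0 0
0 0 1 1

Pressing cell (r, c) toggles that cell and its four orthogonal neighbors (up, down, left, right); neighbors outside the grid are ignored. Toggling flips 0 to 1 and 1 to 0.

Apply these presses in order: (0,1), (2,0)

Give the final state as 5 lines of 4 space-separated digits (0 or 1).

Answer: 1 0 0 0
0 1 0 1
1 0 0 1
0 0 0 0
0 0 1 1

Derivation:
After press 1 at (0,1):
1 0 0 0
1 1 0 1
0 1 0 1
1 0 0 0
0 0 1 1

After press 2 at (2,0):
1 0 0 0
0 1 0 1
1 0 0 1
0 0 0 0
0 0 1 1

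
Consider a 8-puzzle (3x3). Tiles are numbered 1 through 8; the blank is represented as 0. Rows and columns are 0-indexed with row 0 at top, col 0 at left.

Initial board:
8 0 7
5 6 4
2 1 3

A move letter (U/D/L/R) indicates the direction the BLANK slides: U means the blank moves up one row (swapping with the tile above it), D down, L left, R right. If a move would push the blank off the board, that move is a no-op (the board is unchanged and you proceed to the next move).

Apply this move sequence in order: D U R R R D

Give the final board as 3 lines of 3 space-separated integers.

Answer: 8 7 4
5 6 0
2 1 3

Derivation:
After move 1 (D):
8 6 7
5 0 4
2 1 3

After move 2 (U):
8 0 7
5 6 4
2 1 3

After move 3 (R):
8 7 0
5 6 4
2 1 3

After move 4 (R):
8 7 0
5 6 4
2 1 3

After move 5 (R):
8 7 0
5 6 4
2 1 3

After move 6 (D):
8 7 4
5 6 0
2 1 3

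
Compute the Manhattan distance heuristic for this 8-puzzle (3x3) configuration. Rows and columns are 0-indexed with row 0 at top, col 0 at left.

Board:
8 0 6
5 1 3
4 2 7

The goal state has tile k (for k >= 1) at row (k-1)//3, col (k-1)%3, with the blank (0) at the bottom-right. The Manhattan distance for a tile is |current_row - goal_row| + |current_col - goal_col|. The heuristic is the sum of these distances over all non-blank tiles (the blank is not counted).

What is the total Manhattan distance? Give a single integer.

Answer: 13

Derivation:
Tile 8: at (0,0), goal (2,1), distance |0-2|+|0-1| = 3
Tile 6: at (0,2), goal (1,2), distance |0-1|+|2-2| = 1
Tile 5: at (1,0), goal (1,1), distance |1-1|+|0-1| = 1
Tile 1: at (1,1), goal (0,0), distance |1-0|+|1-0| = 2
Tile 3: at (1,2), goal (0,2), distance |1-0|+|2-2| = 1
Tile 4: at (2,0), goal (1,0), distance |2-1|+|0-0| = 1
Tile 2: at (2,1), goal (0,1), distance |2-0|+|1-1| = 2
Tile 7: at (2,2), goal (2,0), distance |2-2|+|2-0| = 2
Sum: 3 + 1 + 1 + 2 + 1 + 1 + 2 + 2 = 13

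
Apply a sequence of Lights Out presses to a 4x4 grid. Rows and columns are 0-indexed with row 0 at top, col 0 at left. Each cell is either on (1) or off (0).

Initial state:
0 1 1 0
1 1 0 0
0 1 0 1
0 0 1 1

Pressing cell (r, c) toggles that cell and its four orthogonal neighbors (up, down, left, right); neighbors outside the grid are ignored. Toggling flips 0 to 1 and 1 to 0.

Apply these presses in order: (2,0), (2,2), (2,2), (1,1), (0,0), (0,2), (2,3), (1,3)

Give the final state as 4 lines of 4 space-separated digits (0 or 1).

After press 1 at (2,0):
0 1 1 0
0 1 0 0
1 0 0 1
1 0 1 1

After press 2 at (2,2):
0 1 1 0
0 1 1 0
1 1 1 0
1 0 0 1

After press 3 at (2,2):
0 1 1 0
0 1 0 0
1 0 0 1
1 0 1 1

After press 4 at (1,1):
0 0 1 0
1 0 1 0
1 1 0 1
1 0 1 1

After press 5 at (0,0):
1 1 1 0
0 0 1 0
1 1 0 1
1 0 1 1

After press 6 at (0,2):
1 0 0 1
0 0 0 0
1 1 0 1
1 0 1 1

After press 7 at (2,3):
1 0 0 1
0 0 0 1
1 1 1 0
1 0 1 0

After press 8 at (1,3):
1 0 0 0
0 0 1 0
1 1 1 1
1 0 1 0

Answer: 1 0 0 0
0 0 1 0
1 1 1 1
1 0 1 0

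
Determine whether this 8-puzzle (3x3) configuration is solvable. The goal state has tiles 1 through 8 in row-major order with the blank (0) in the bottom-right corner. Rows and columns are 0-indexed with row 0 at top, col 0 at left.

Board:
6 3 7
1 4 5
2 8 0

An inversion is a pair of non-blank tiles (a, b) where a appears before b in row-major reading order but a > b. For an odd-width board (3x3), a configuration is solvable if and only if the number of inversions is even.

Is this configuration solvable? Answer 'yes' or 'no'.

Inversions (pairs i<j in row-major order where tile[i] > tile[j] > 0): 13
13 is odd, so the puzzle is not solvable.

Answer: no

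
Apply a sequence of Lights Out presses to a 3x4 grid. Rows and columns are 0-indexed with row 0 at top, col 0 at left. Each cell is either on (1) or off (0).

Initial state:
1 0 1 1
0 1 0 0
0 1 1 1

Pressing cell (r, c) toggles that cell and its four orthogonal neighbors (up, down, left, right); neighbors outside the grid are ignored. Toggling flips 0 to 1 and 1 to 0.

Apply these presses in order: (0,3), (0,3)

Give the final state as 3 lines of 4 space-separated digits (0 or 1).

After press 1 at (0,3):
1 0 0 0
0 1 0 1
0 1 1 1

After press 2 at (0,3):
1 0 1 1
0 1 0 0
0 1 1 1

Answer: 1 0 1 1
0 1 0 0
0 1 1 1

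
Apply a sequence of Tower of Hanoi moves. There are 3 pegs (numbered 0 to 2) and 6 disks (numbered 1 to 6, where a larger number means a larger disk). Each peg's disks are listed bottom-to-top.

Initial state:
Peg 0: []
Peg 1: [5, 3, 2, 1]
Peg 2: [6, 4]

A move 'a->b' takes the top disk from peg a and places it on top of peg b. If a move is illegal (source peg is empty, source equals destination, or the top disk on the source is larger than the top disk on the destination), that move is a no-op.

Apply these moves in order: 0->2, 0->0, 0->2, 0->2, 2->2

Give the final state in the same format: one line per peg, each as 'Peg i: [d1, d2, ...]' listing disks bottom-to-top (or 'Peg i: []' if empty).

After move 1 (0->2):
Peg 0: []
Peg 1: [5, 3, 2, 1]
Peg 2: [6, 4]

After move 2 (0->0):
Peg 0: []
Peg 1: [5, 3, 2, 1]
Peg 2: [6, 4]

After move 3 (0->2):
Peg 0: []
Peg 1: [5, 3, 2, 1]
Peg 2: [6, 4]

After move 4 (0->2):
Peg 0: []
Peg 1: [5, 3, 2, 1]
Peg 2: [6, 4]

After move 5 (2->2):
Peg 0: []
Peg 1: [5, 3, 2, 1]
Peg 2: [6, 4]

Answer: Peg 0: []
Peg 1: [5, 3, 2, 1]
Peg 2: [6, 4]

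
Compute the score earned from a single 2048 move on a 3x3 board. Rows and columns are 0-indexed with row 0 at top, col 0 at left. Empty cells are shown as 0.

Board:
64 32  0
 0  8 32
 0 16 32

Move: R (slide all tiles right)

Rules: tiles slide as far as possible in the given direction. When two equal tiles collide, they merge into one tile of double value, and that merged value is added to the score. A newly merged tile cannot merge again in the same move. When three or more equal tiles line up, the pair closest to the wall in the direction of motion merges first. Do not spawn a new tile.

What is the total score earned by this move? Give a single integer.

Slide right:
row 0: [64, 32, 0] -> [0, 64, 32]  score +0 (running 0)
row 1: [0, 8, 32] -> [0, 8, 32]  score +0 (running 0)
row 2: [0, 16, 32] -> [0, 16, 32]  score +0 (running 0)
Board after move:
 0 64 32
 0  8 32
 0 16 32

Answer: 0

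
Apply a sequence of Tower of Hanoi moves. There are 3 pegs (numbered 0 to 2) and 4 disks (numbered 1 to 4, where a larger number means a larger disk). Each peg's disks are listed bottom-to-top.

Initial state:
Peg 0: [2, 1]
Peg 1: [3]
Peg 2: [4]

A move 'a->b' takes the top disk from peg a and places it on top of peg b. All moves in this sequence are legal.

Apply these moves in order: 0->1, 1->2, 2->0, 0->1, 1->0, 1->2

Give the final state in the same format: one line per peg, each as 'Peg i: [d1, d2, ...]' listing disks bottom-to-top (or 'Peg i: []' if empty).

Answer: Peg 0: [2, 1]
Peg 1: []
Peg 2: [4, 3]

Derivation:
After move 1 (0->1):
Peg 0: [2]
Peg 1: [3, 1]
Peg 2: [4]

After move 2 (1->2):
Peg 0: [2]
Peg 1: [3]
Peg 2: [4, 1]

After move 3 (2->0):
Peg 0: [2, 1]
Peg 1: [3]
Peg 2: [4]

After move 4 (0->1):
Peg 0: [2]
Peg 1: [3, 1]
Peg 2: [4]

After move 5 (1->0):
Peg 0: [2, 1]
Peg 1: [3]
Peg 2: [4]

After move 6 (1->2):
Peg 0: [2, 1]
Peg 1: []
Peg 2: [4, 3]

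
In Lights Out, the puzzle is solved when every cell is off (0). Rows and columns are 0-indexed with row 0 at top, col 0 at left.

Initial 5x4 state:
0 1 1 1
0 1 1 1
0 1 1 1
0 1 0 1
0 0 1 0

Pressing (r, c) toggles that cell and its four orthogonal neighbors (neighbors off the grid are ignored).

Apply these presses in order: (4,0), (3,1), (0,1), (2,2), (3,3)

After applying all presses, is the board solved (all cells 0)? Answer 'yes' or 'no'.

After press 1 at (4,0):
0 1 1 1
0 1 1 1
0 1 1 1
1 1 0 1
1 1 1 0

After press 2 at (3,1):
0 1 1 1
0 1 1 1
0 0 1 1
0 0 1 1
1 0 1 0

After press 3 at (0,1):
1 0 0 1
0 0 1 1
0 0 1 1
0 0 1 1
1 0 1 0

After press 4 at (2,2):
1 0 0 1
0 0 0 1
0 1 0 0
0 0 0 1
1 0 1 0

After press 5 at (3,3):
1 0 0 1
0 0 0 1
0 1 0 1
0 0 1 0
1 0 1 1

Lights still on: 9

Answer: no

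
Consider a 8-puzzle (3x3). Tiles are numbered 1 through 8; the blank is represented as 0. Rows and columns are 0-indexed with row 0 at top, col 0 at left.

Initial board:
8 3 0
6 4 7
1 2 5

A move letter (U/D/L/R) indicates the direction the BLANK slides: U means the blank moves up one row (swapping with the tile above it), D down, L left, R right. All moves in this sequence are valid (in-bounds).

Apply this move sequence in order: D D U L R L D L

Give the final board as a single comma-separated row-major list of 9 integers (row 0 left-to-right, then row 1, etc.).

After move 1 (D):
8 3 7
6 4 0
1 2 5

After move 2 (D):
8 3 7
6 4 5
1 2 0

After move 3 (U):
8 3 7
6 4 0
1 2 5

After move 4 (L):
8 3 7
6 0 4
1 2 5

After move 5 (R):
8 3 7
6 4 0
1 2 5

After move 6 (L):
8 3 7
6 0 4
1 2 5

After move 7 (D):
8 3 7
6 2 4
1 0 5

After move 8 (L):
8 3 7
6 2 4
0 1 5

Answer: 8, 3, 7, 6, 2, 4, 0, 1, 5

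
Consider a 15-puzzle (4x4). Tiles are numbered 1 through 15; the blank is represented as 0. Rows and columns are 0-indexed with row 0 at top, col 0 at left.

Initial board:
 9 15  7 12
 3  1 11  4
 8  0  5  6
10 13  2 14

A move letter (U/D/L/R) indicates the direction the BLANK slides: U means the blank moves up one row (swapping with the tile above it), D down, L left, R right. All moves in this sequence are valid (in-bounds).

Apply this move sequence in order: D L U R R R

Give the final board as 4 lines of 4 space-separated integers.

After move 1 (D):
 9 15  7 12
 3  1 11  4
 8 13  5  6
10  0  2 14

After move 2 (L):
 9 15  7 12
 3  1 11  4
 8 13  5  6
 0 10  2 14

After move 3 (U):
 9 15  7 12
 3  1 11  4
 0 13  5  6
 8 10  2 14

After move 4 (R):
 9 15  7 12
 3  1 11  4
13  0  5  6
 8 10  2 14

After move 5 (R):
 9 15  7 12
 3  1 11  4
13  5  0  6
 8 10  2 14

After move 6 (R):
 9 15  7 12
 3  1 11  4
13  5  6  0
 8 10  2 14

Answer:  9 15  7 12
 3  1 11  4
13  5  6  0
 8 10  2 14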